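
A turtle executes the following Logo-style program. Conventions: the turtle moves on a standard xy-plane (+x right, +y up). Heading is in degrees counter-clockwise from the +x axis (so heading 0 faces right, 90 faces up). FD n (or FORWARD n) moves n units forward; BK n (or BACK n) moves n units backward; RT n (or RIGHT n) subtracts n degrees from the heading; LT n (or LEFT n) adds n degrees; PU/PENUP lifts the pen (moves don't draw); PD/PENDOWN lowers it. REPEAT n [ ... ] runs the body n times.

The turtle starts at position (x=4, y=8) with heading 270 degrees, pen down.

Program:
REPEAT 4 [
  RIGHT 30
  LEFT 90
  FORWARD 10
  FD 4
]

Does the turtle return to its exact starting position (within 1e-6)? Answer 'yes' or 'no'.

Answer: no

Derivation:
Executing turtle program step by step:
Start: pos=(4,8), heading=270, pen down
REPEAT 4 [
  -- iteration 1/4 --
  RT 30: heading 270 -> 240
  LT 90: heading 240 -> 330
  FD 10: (4,8) -> (12.66,3) [heading=330, draw]
  FD 4: (12.66,3) -> (16.124,1) [heading=330, draw]
  -- iteration 2/4 --
  RT 30: heading 330 -> 300
  LT 90: heading 300 -> 30
  FD 10: (16.124,1) -> (24.785,6) [heading=30, draw]
  FD 4: (24.785,6) -> (28.249,8) [heading=30, draw]
  -- iteration 3/4 --
  RT 30: heading 30 -> 0
  LT 90: heading 0 -> 90
  FD 10: (28.249,8) -> (28.249,18) [heading=90, draw]
  FD 4: (28.249,18) -> (28.249,22) [heading=90, draw]
  -- iteration 4/4 --
  RT 30: heading 90 -> 60
  LT 90: heading 60 -> 150
  FD 10: (28.249,22) -> (19.588,27) [heading=150, draw]
  FD 4: (19.588,27) -> (16.124,29) [heading=150, draw]
]
Final: pos=(16.124,29), heading=150, 8 segment(s) drawn

Start position: (4, 8)
Final position: (16.124, 29)
Distance = 24.249; >= 1e-6 -> NOT closed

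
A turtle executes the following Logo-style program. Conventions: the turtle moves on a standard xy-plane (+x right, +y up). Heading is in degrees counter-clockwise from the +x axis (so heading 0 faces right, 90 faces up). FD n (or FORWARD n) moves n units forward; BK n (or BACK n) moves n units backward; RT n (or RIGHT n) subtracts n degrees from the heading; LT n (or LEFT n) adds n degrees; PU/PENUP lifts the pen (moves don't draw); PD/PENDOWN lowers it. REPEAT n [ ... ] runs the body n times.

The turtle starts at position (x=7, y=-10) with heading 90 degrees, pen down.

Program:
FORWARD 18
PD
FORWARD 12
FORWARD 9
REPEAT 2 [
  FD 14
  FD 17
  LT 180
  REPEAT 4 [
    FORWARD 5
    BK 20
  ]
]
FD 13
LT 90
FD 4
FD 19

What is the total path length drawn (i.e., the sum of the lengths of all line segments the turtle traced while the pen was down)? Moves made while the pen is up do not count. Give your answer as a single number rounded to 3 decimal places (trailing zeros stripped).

Executing turtle program step by step:
Start: pos=(7,-10), heading=90, pen down
FD 18: (7,-10) -> (7,8) [heading=90, draw]
PD: pen down
FD 12: (7,8) -> (7,20) [heading=90, draw]
FD 9: (7,20) -> (7,29) [heading=90, draw]
REPEAT 2 [
  -- iteration 1/2 --
  FD 14: (7,29) -> (7,43) [heading=90, draw]
  FD 17: (7,43) -> (7,60) [heading=90, draw]
  LT 180: heading 90 -> 270
  REPEAT 4 [
    -- iteration 1/4 --
    FD 5: (7,60) -> (7,55) [heading=270, draw]
    BK 20: (7,55) -> (7,75) [heading=270, draw]
    -- iteration 2/4 --
    FD 5: (7,75) -> (7,70) [heading=270, draw]
    BK 20: (7,70) -> (7,90) [heading=270, draw]
    -- iteration 3/4 --
    FD 5: (7,90) -> (7,85) [heading=270, draw]
    BK 20: (7,85) -> (7,105) [heading=270, draw]
    -- iteration 4/4 --
    FD 5: (7,105) -> (7,100) [heading=270, draw]
    BK 20: (7,100) -> (7,120) [heading=270, draw]
  ]
  -- iteration 2/2 --
  FD 14: (7,120) -> (7,106) [heading=270, draw]
  FD 17: (7,106) -> (7,89) [heading=270, draw]
  LT 180: heading 270 -> 90
  REPEAT 4 [
    -- iteration 1/4 --
    FD 5: (7,89) -> (7,94) [heading=90, draw]
    BK 20: (7,94) -> (7,74) [heading=90, draw]
    -- iteration 2/4 --
    FD 5: (7,74) -> (7,79) [heading=90, draw]
    BK 20: (7,79) -> (7,59) [heading=90, draw]
    -- iteration 3/4 --
    FD 5: (7,59) -> (7,64) [heading=90, draw]
    BK 20: (7,64) -> (7,44) [heading=90, draw]
    -- iteration 4/4 --
    FD 5: (7,44) -> (7,49) [heading=90, draw]
    BK 20: (7,49) -> (7,29) [heading=90, draw]
  ]
]
FD 13: (7,29) -> (7,42) [heading=90, draw]
LT 90: heading 90 -> 180
FD 4: (7,42) -> (3,42) [heading=180, draw]
FD 19: (3,42) -> (-16,42) [heading=180, draw]
Final: pos=(-16,42), heading=180, 26 segment(s) drawn

Segment lengths:
  seg 1: (7,-10) -> (7,8), length = 18
  seg 2: (7,8) -> (7,20), length = 12
  seg 3: (7,20) -> (7,29), length = 9
  seg 4: (7,29) -> (7,43), length = 14
  seg 5: (7,43) -> (7,60), length = 17
  seg 6: (7,60) -> (7,55), length = 5
  seg 7: (7,55) -> (7,75), length = 20
  seg 8: (7,75) -> (7,70), length = 5
  seg 9: (7,70) -> (7,90), length = 20
  seg 10: (7,90) -> (7,85), length = 5
  seg 11: (7,85) -> (7,105), length = 20
  seg 12: (7,105) -> (7,100), length = 5
  seg 13: (7,100) -> (7,120), length = 20
  seg 14: (7,120) -> (7,106), length = 14
  seg 15: (7,106) -> (7,89), length = 17
  seg 16: (7,89) -> (7,94), length = 5
  seg 17: (7,94) -> (7,74), length = 20
  seg 18: (7,74) -> (7,79), length = 5
  seg 19: (7,79) -> (7,59), length = 20
  seg 20: (7,59) -> (7,64), length = 5
  seg 21: (7,64) -> (7,44), length = 20
  seg 22: (7,44) -> (7,49), length = 5
  seg 23: (7,49) -> (7,29), length = 20
  seg 24: (7,29) -> (7,42), length = 13
  seg 25: (7,42) -> (3,42), length = 4
  seg 26: (3,42) -> (-16,42), length = 19
Total = 337

Answer: 337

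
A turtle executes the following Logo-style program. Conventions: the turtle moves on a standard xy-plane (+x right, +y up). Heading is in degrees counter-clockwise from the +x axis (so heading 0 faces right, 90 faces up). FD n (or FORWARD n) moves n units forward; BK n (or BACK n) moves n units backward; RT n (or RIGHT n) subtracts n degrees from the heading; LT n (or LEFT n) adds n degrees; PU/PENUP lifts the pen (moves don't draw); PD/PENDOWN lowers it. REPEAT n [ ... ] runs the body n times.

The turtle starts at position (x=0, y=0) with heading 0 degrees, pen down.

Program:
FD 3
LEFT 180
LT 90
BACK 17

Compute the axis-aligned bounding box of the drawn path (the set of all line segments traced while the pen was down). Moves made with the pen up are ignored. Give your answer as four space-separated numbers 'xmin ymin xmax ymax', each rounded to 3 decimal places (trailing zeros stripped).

Executing turtle program step by step:
Start: pos=(0,0), heading=0, pen down
FD 3: (0,0) -> (3,0) [heading=0, draw]
LT 180: heading 0 -> 180
LT 90: heading 180 -> 270
BK 17: (3,0) -> (3,17) [heading=270, draw]
Final: pos=(3,17), heading=270, 2 segment(s) drawn

Segment endpoints: x in {0, 3, 3}, y in {0, 17}
xmin=0, ymin=0, xmax=3, ymax=17

Answer: 0 0 3 17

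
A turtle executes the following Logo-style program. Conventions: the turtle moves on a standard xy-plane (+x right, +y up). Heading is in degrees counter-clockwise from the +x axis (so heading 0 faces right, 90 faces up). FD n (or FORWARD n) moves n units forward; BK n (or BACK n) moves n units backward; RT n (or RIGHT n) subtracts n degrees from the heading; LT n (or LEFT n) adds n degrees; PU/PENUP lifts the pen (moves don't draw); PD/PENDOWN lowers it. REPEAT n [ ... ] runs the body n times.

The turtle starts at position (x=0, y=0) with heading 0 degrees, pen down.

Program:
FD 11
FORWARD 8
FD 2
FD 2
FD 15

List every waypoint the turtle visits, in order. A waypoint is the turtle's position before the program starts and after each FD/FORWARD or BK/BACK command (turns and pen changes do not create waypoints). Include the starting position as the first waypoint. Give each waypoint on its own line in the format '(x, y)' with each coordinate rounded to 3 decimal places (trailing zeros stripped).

Executing turtle program step by step:
Start: pos=(0,0), heading=0, pen down
FD 11: (0,0) -> (11,0) [heading=0, draw]
FD 8: (11,0) -> (19,0) [heading=0, draw]
FD 2: (19,0) -> (21,0) [heading=0, draw]
FD 2: (21,0) -> (23,0) [heading=0, draw]
FD 15: (23,0) -> (38,0) [heading=0, draw]
Final: pos=(38,0), heading=0, 5 segment(s) drawn
Waypoints (6 total):
(0, 0)
(11, 0)
(19, 0)
(21, 0)
(23, 0)
(38, 0)

Answer: (0, 0)
(11, 0)
(19, 0)
(21, 0)
(23, 0)
(38, 0)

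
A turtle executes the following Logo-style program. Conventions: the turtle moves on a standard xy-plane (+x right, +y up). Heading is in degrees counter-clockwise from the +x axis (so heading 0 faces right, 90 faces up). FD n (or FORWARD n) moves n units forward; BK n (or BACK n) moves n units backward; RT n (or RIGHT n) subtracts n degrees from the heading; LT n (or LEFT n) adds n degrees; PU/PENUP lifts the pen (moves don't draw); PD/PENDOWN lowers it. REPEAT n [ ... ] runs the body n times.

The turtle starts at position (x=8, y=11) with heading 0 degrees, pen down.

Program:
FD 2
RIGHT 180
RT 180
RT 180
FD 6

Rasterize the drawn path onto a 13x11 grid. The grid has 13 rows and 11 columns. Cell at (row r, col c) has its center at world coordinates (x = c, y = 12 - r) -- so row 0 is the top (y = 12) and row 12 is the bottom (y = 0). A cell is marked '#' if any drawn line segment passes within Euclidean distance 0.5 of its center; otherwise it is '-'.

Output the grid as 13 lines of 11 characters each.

Segment 0: (8,11) -> (10,11)
Segment 1: (10,11) -> (4,11)

Answer: -----------
----#######
-----------
-----------
-----------
-----------
-----------
-----------
-----------
-----------
-----------
-----------
-----------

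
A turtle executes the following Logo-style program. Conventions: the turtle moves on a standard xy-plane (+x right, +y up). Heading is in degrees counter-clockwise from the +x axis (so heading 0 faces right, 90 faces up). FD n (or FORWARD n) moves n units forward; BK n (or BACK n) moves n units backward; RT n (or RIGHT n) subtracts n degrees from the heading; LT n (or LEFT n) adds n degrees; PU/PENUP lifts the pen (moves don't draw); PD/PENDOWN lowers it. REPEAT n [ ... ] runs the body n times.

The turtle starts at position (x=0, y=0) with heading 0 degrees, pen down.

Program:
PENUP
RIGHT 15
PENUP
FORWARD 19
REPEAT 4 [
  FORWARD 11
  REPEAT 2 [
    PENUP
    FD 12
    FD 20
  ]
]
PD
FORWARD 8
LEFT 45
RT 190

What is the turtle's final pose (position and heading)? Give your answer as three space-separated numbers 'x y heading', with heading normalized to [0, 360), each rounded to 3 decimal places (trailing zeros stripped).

Executing turtle program step by step:
Start: pos=(0,0), heading=0, pen down
PU: pen up
RT 15: heading 0 -> 345
PU: pen up
FD 19: (0,0) -> (18.353,-4.918) [heading=345, move]
REPEAT 4 [
  -- iteration 1/4 --
  FD 11: (18.353,-4.918) -> (28.978,-7.765) [heading=345, move]
  REPEAT 2 [
    -- iteration 1/2 --
    PU: pen up
    FD 12: (28.978,-7.765) -> (40.569,-10.87) [heading=345, move]
    FD 20: (40.569,-10.87) -> (59.887,-16.047) [heading=345, move]
    -- iteration 2/2 --
    PU: pen up
    FD 12: (59.887,-16.047) -> (71.479,-19.153) [heading=345, move]
    FD 20: (71.479,-19.153) -> (90.797,-24.329) [heading=345, move]
  ]
  -- iteration 2/4 --
  FD 11: (90.797,-24.329) -> (101.422,-27.176) [heading=345, move]
  REPEAT 2 [
    -- iteration 1/2 --
    PU: pen up
    FD 12: (101.422,-27.176) -> (113.013,-30.282) [heading=345, move]
    FD 20: (113.013,-30.282) -> (132.332,-35.458) [heading=345, move]
    -- iteration 2/2 --
    PU: pen up
    FD 12: (132.332,-35.458) -> (143.923,-38.564) [heading=345, move]
    FD 20: (143.923,-38.564) -> (163.241,-43.74) [heading=345, move]
  ]
  -- iteration 3/4 --
  FD 11: (163.241,-43.74) -> (173.867,-46.587) [heading=345, move]
  REPEAT 2 [
    -- iteration 1/2 --
    PU: pen up
    FD 12: (173.867,-46.587) -> (185.458,-49.693) [heading=345, move]
    FD 20: (185.458,-49.693) -> (204.776,-54.87) [heading=345, move]
    -- iteration 2/2 --
    PU: pen up
    FD 12: (204.776,-54.87) -> (216.367,-57.975) [heading=345, move]
    FD 20: (216.367,-57.975) -> (235.686,-63.152) [heading=345, move]
  ]
  -- iteration 4/4 --
  FD 11: (235.686,-63.152) -> (246.311,-65.999) [heading=345, move]
  REPEAT 2 [
    -- iteration 1/2 --
    PU: pen up
    FD 12: (246.311,-65.999) -> (257.902,-69.105) [heading=345, move]
    FD 20: (257.902,-69.105) -> (277.221,-74.281) [heading=345, move]
    -- iteration 2/2 --
    PU: pen up
    FD 12: (277.221,-74.281) -> (288.812,-77.387) [heading=345, move]
    FD 20: (288.812,-77.387) -> (308.13,-82.563) [heading=345, move]
  ]
]
PD: pen down
FD 8: (308.13,-82.563) -> (315.858,-84.634) [heading=345, draw]
LT 45: heading 345 -> 30
RT 190: heading 30 -> 200
Final: pos=(315.858,-84.634), heading=200, 1 segment(s) drawn

Answer: 315.858 -84.634 200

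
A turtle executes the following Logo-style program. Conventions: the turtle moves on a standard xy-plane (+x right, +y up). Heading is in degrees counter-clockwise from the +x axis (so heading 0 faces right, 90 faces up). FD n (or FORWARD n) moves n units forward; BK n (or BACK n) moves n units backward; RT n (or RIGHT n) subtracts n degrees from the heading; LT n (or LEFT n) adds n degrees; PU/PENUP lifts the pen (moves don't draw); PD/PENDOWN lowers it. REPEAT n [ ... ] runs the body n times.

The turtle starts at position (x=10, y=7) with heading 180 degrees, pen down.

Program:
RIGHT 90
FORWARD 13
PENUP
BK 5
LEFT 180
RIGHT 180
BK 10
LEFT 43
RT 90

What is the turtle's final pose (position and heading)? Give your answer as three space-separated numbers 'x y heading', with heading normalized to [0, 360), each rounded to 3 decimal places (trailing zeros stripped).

Answer: 10 5 43

Derivation:
Executing turtle program step by step:
Start: pos=(10,7), heading=180, pen down
RT 90: heading 180 -> 90
FD 13: (10,7) -> (10,20) [heading=90, draw]
PU: pen up
BK 5: (10,20) -> (10,15) [heading=90, move]
LT 180: heading 90 -> 270
RT 180: heading 270 -> 90
BK 10: (10,15) -> (10,5) [heading=90, move]
LT 43: heading 90 -> 133
RT 90: heading 133 -> 43
Final: pos=(10,5), heading=43, 1 segment(s) drawn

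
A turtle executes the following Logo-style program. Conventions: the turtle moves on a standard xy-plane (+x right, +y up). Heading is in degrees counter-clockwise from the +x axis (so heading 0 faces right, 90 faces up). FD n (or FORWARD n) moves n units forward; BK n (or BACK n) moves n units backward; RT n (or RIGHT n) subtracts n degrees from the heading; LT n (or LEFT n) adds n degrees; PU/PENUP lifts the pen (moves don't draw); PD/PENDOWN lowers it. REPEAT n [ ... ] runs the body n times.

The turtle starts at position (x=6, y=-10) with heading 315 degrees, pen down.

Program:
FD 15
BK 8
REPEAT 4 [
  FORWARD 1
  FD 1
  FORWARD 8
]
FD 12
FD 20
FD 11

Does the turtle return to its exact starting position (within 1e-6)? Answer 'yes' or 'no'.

Answer: no

Derivation:
Executing turtle program step by step:
Start: pos=(6,-10), heading=315, pen down
FD 15: (6,-10) -> (16.607,-20.607) [heading=315, draw]
BK 8: (16.607,-20.607) -> (10.95,-14.95) [heading=315, draw]
REPEAT 4 [
  -- iteration 1/4 --
  FD 1: (10.95,-14.95) -> (11.657,-15.657) [heading=315, draw]
  FD 1: (11.657,-15.657) -> (12.364,-16.364) [heading=315, draw]
  FD 8: (12.364,-16.364) -> (18.021,-22.021) [heading=315, draw]
  -- iteration 2/4 --
  FD 1: (18.021,-22.021) -> (18.728,-22.728) [heading=315, draw]
  FD 1: (18.728,-22.728) -> (19.435,-23.435) [heading=315, draw]
  FD 8: (19.435,-23.435) -> (25.092,-29.092) [heading=315, draw]
  -- iteration 3/4 --
  FD 1: (25.092,-29.092) -> (25.799,-29.799) [heading=315, draw]
  FD 1: (25.799,-29.799) -> (26.506,-30.506) [heading=315, draw]
  FD 8: (26.506,-30.506) -> (32.163,-36.163) [heading=315, draw]
  -- iteration 4/4 --
  FD 1: (32.163,-36.163) -> (32.87,-36.87) [heading=315, draw]
  FD 1: (32.87,-36.87) -> (33.577,-37.577) [heading=315, draw]
  FD 8: (33.577,-37.577) -> (39.234,-43.234) [heading=315, draw]
]
FD 12: (39.234,-43.234) -> (47.719,-51.719) [heading=315, draw]
FD 20: (47.719,-51.719) -> (61.861,-65.861) [heading=315, draw]
FD 11: (61.861,-65.861) -> (69.64,-73.64) [heading=315, draw]
Final: pos=(69.64,-73.64), heading=315, 17 segment(s) drawn

Start position: (6, -10)
Final position: (69.64, -73.64)
Distance = 90; >= 1e-6 -> NOT closed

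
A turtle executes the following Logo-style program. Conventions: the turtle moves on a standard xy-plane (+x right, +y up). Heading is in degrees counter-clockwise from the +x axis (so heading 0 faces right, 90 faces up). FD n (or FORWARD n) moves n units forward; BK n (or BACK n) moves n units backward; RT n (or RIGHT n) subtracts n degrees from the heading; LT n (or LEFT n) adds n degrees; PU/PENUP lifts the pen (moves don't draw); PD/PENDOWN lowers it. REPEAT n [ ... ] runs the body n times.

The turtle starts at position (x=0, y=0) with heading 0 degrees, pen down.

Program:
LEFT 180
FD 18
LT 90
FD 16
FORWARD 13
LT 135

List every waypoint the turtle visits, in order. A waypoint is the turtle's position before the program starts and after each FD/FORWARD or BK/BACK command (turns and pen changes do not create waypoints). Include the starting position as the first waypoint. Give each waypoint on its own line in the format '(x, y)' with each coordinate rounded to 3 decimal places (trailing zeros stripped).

Executing turtle program step by step:
Start: pos=(0,0), heading=0, pen down
LT 180: heading 0 -> 180
FD 18: (0,0) -> (-18,0) [heading=180, draw]
LT 90: heading 180 -> 270
FD 16: (-18,0) -> (-18,-16) [heading=270, draw]
FD 13: (-18,-16) -> (-18,-29) [heading=270, draw]
LT 135: heading 270 -> 45
Final: pos=(-18,-29), heading=45, 3 segment(s) drawn
Waypoints (4 total):
(0, 0)
(-18, 0)
(-18, -16)
(-18, -29)

Answer: (0, 0)
(-18, 0)
(-18, -16)
(-18, -29)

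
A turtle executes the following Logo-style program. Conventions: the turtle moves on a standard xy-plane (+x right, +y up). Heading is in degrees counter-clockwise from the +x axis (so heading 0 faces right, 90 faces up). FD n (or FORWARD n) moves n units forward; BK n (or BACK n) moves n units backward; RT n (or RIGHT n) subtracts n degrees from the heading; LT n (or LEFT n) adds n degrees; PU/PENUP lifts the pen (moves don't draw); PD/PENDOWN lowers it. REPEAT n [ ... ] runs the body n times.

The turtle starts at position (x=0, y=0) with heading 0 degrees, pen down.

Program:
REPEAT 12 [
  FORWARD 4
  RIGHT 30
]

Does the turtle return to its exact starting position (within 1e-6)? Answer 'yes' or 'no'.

Executing turtle program step by step:
Start: pos=(0,0), heading=0, pen down
REPEAT 12 [
  -- iteration 1/12 --
  FD 4: (0,0) -> (4,0) [heading=0, draw]
  RT 30: heading 0 -> 330
  -- iteration 2/12 --
  FD 4: (4,0) -> (7.464,-2) [heading=330, draw]
  RT 30: heading 330 -> 300
  -- iteration 3/12 --
  FD 4: (7.464,-2) -> (9.464,-5.464) [heading=300, draw]
  RT 30: heading 300 -> 270
  -- iteration 4/12 --
  FD 4: (9.464,-5.464) -> (9.464,-9.464) [heading=270, draw]
  RT 30: heading 270 -> 240
  -- iteration 5/12 --
  FD 4: (9.464,-9.464) -> (7.464,-12.928) [heading=240, draw]
  RT 30: heading 240 -> 210
  -- iteration 6/12 --
  FD 4: (7.464,-12.928) -> (4,-14.928) [heading=210, draw]
  RT 30: heading 210 -> 180
  -- iteration 7/12 --
  FD 4: (4,-14.928) -> (0,-14.928) [heading=180, draw]
  RT 30: heading 180 -> 150
  -- iteration 8/12 --
  FD 4: (0,-14.928) -> (-3.464,-12.928) [heading=150, draw]
  RT 30: heading 150 -> 120
  -- iteration 9/12 --
  FD 4: (-3.464,-12.928) -> (-5.464,-9.464) [heading=120, draw]
  RT 30: heading 120 -> 90
  -- iteration 10/12 --
  FD 4: (-5.464,-9.464) -> (-5.464,-5.464) [heading=90, draw]
  RT 30: heading 90 -> 60
  -- iteration 11/12 --
  FD 4: (-5.464,-5.464) -> (-3.464,-2) [heading=60, draw]
  RT 30: heading 60 -> 30
  -- iteration 12/12 --
  FD 4: (-3.464,-2) -> (0,0) [heading=30, draw]
  RT 30: heading 30 -> 0
]
Final: pos=(0,0), heading=0, 12 segment(s) drawn

Start position: (0, 0)
Final position: (0, 0)
Distance = 0; < 1e-6 -> CLOSED

Answer: yes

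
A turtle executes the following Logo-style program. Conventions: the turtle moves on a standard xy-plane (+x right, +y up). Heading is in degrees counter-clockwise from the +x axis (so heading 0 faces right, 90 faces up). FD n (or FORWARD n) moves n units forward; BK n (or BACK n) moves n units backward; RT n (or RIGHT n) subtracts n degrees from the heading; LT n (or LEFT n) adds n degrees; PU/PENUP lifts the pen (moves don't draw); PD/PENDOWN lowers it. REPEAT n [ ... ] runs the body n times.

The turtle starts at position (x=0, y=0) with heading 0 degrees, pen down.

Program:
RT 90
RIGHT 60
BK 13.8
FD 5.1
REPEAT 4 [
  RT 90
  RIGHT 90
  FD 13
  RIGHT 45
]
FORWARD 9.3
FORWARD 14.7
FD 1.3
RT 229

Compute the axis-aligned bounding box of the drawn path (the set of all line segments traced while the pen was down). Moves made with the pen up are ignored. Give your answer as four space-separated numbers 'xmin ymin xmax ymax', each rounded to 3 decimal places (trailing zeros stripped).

Answer: 0 0 38.011 28.163

Derivation:
Executing turtle program step by step:
Start: pos=(0,0), heading=0, pen down
RT 90: heading 0 -> 270
RT 60: heading 270 -> 210
BK 13.8: (0,0) -> (11.951,6.9) [heading=210, draw]
FD 5.1: (11.951,6.9) -> (7.534,4.35) [heading=210, draw]
REPEAT 4 [
  -- iteration 1/4 --
  RT 90: heading 210 -> 120
  RT 90: heading 120 -> 30
  FD 13: (7.534,4.35) -> (18.793,10.85) [heading=30, draw]
  RT 45: heading 30 -> 345
  -- iteration 2/4 --
  RT 90: heading 345 -> 255
  RT 90: heading 255 -> 165
  FD 13: (18.793,10.85) -> (6.236,14.215) [heading=165, draw]
  RT 45: heading 165 -> 120
  -- iteration 3/4 --
  RT 90: heading 120 -> 30
  RT 90: heading 30 -> 300
  FD 13: (6.236,14.215) -> (12.736,2.956) [heading=300, draw]
  RT 45: heading 300 -> 255
  -- iteration 4/4 --
  RT 90: heading 255 -> 165
  RT 90: heading 165 -> 75
  FD 13: (12.736,2.956) -> (16.1,15.513) [heading=75, draw]
  RT 45: heading 75 -> 30
]
FD 9.3: (16.1,15.513) -> (24.154,20.163) [heading=30, draw]
FD 14.7: (24.154,20.163) -> (36.885,27.513) [heading=30, draw]
FD 1.3: (36.885,27.513) -> (38.011,28.163) [heading=30, draw]
RT 229: heading 30 -> 161
Final: pos=(38.011,28.163), heading=161, 9 segment(s) drawn

Segment endpoints: x in {0, 6.236, 7.534, 11.951, 12.736, 16.1, 18.793, 24.154, 36.885, 38.011}, y in {0, 2.956, 4.35, 6.9, 10.85, 14.215, 15.513, 20.163, 27.513, 28.163}
xmin=0, ymin=0, xmax=38.011, ymax=28.163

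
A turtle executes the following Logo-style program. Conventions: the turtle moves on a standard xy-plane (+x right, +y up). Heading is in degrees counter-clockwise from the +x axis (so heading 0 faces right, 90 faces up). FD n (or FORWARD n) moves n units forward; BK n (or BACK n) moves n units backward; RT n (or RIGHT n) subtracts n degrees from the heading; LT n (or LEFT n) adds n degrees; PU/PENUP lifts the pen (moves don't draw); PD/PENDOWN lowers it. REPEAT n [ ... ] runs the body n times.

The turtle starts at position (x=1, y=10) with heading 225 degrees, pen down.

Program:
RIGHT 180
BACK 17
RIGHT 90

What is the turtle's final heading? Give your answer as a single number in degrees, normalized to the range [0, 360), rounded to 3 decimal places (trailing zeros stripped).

Answer: 315

Derivation:
Executing turtle program step by step:
Start: pos=(1,10), heading=225, pen down
RT 180: heading 225 -> 45
BK 17: (1,10) -> (-11.021,-2.021) [heading=45, draw]
RT 90: heading 45 -> 315
Final: pos=(-11.021,-2.021), heading=315, 1 segment(s) drawn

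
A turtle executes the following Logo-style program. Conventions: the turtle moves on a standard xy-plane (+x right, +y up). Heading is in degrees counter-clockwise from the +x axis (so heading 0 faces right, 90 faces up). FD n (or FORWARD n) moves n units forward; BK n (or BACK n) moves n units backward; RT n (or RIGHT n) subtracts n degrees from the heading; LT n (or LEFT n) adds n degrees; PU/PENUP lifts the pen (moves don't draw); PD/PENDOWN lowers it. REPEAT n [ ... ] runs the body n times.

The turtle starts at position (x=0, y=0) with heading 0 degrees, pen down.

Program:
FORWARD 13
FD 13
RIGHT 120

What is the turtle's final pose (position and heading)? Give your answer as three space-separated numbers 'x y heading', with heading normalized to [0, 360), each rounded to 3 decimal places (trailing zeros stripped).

Executing turtle program step by step:
Start: pos=(0,0), heading=0, pen down
FD 13: (0,0) -> (13,0) [heading=0, draw]
FD 13: (13,0) -> (26,0) [heading=0, draw]
RT 120: heading 0 -> 240
Final: pos=(26,0), heading=240, 2 segment(s) drawn

Answer: 26 0 240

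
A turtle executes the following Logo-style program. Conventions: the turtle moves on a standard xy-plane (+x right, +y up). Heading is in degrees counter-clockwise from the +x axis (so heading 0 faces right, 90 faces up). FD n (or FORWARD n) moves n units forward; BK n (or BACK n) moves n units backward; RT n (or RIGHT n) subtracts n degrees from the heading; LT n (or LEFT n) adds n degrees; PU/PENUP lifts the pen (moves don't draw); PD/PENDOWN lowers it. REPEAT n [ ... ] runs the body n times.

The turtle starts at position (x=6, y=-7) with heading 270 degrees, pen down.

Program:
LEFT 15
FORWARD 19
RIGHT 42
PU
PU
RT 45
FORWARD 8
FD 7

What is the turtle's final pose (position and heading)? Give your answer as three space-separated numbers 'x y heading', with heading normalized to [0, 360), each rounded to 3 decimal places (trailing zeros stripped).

Executing turtle program step by step:
Start: pos=(6,-7), heading=270, pen down
LT 15: heading 270 -> 285
FD 19: (6,-7) -> (10.918,-25.353) [heading=285, draw]
RT 42: heading 285 -> 243
PU: pen up
PU: pen up
RT 45: heading 243 -> 198
FD 8: (10.918,-25.353) -> (3.309,-27.825) [heading=198, move]
FD 7: (3.309,-27.825) -> (-3.348,-29.988) [heading=198, move]
Final: pos=(-3.348,-29.988), heading=198, 1 segment(s) drawn

Answer: -3.348 -29.988 198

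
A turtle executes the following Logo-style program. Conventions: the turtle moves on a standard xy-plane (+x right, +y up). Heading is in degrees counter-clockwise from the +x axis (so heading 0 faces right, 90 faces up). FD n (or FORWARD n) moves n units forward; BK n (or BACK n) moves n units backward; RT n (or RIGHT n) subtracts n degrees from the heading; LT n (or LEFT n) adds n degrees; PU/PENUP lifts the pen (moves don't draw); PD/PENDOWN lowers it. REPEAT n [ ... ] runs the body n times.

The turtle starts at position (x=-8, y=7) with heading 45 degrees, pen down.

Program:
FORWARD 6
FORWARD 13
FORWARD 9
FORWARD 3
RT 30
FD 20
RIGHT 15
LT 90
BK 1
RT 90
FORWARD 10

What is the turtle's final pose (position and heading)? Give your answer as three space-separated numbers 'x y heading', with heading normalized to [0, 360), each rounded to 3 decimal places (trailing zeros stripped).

Answer: 43.239 33.097 0

Derivation:
Executing turtle program step by step:
Start: pos=(-8,7), heading=45, pen down
FD 6: (-8,7) -> (-3.757,11.243) [heading=45, draw]
FD 13: (-3.757,11.243) -> (5.435,20.435) [heading=45, draw]
FD 9: (5.435,20.435) -> (11.799,26.799) [heading=45, draw]
FD 3: (11.799,26.799) -> (13.92,28.92) [heading=45, draw]
RT 30: heading 45 -> 15
FD 20: (13.92,28.92) -> (33.239,34.097) [heading=15, draw]
RT 15: heading 15 -> 0
LT 90: heading 0 -> 90
BK 1: (33.239,34.097) -> (33.239,33.097) [heading=90, draw]
RT 90: heading 90 -> 0
FD 10: (33.239,33.097) -> (43.239,33.097) [heading=0, draw]
Final: pos=(43.239,33.097), heading=0, 7 segment(s) drawn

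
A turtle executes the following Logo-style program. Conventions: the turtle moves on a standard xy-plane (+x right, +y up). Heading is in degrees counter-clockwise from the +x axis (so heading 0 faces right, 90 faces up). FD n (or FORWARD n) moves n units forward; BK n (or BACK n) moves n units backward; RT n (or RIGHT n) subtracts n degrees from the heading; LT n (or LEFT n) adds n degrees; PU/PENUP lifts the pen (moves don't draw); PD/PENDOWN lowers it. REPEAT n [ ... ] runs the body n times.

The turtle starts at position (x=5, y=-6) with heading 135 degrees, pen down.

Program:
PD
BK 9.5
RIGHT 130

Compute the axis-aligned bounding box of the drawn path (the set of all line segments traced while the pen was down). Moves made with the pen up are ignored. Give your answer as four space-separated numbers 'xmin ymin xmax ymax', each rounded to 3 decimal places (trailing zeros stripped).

Answer: 5 -12.718 11.718 -6

Derivation:
Executing turtle program step by step:
Start: pos=(5,-6), heading=135, pen down
PD: pen down
BK 9.5: (5,-6) -> (11.718,-12.718) [heading=135, draw]
RT 130: heading 135 -> 5
Final: pos=(11.718,-12.718), heading=5, 1 segment(s) drawn

Segment endpoints: x in {5, 11.718}, y in {-12.718, -6}
xmin=5, ymin=-12.718, xmax=11.718, ymax=-6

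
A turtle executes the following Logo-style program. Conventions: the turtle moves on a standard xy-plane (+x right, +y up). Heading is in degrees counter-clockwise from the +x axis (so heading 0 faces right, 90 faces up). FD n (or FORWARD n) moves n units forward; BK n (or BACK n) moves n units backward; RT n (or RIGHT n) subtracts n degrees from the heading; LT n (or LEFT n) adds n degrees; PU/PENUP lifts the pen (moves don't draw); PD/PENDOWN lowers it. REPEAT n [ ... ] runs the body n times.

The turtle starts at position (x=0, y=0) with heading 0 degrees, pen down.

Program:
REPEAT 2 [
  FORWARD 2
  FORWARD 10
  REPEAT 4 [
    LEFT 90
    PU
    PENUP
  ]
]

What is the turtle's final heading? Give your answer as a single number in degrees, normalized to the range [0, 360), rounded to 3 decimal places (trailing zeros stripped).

Answer: 0

Derivation:
Executing turtle program step by step:
Start: pos=(0,0), heading=0, pen down
REPEAT 2 [
  -- iteration 1/2 --
  FD 2: (0,0) -> (2,0) [heading=0, draw]
  FD 10: (2,0) -> (12,0) [heading=0, draw]
  REPEAT 4 [
    -- iteration 1/4 --
    LT 90: heading 0 -> 90
    PU: pen up
    PU: pen up
    -- iteration 2/4 --
    LT 90: heading 90 -> 180
    PU: pen up
    PU: pen up
    -- iteration 3/4 --
    LT 90: heading 180 -> 270
    PU: pen up
    PU: pen up
    -- iteration 4/4 --
    LT 90: heading 270 -> 0
    PU: pen up
    PU: pen up
  ]
  -- iteration 2/2 --
  FD 2: (12,0) -> (14,0) [heading=0, move]
  FD 10: (14,0) -> (24,0) [heading=0, move]
  REPEAT 4 [
    -- iteration 1/4 --
    LT 90: heading 0 -> 90
    PU: pen up
    PU: pen up
    -- iteration 2/4 --
    LT 90: heading 90 -> 180
    PU: pen up
    PU: pen up
    -- iteration 3/4 --
    LT 90: heading 180 -> 270
    PU: pen up
    PU: pen up
    -- iteration 4/4 --
    LT 90: heading 270 -> 0
    PU: pen up
    PU: pen up
  ]
]
Final: pos=(24,0), heading=0, 2 segment(s) drawn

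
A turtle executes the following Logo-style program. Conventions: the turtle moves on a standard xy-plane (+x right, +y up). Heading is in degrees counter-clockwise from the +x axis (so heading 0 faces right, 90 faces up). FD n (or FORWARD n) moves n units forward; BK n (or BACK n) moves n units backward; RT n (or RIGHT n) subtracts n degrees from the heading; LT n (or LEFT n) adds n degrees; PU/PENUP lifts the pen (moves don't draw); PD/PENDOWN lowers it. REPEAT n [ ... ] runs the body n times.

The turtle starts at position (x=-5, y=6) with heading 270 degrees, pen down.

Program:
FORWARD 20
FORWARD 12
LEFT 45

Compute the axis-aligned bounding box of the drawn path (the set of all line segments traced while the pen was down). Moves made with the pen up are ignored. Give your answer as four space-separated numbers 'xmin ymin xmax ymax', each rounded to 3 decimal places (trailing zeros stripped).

Executing turtle program step by step:
Start: pos=(-5,6), heading=270, pen down
FD 20: (-5,6) -> (-5,-14) [heading=270, draw]
FD 12: (-5,-14) -> (-5,-26) [heading=270, draw]
LT 45: heading 270 -> 315
Final: pos=(-5,-26), heading=315, 2 segment(s) drawn

Segment endpoints: x in {-5, -5, -5}, y in {-26, -14, 6}
xmin=-5, ymin=-26, xmax=-5, ymax=6

Answer: -5 -26 -5 6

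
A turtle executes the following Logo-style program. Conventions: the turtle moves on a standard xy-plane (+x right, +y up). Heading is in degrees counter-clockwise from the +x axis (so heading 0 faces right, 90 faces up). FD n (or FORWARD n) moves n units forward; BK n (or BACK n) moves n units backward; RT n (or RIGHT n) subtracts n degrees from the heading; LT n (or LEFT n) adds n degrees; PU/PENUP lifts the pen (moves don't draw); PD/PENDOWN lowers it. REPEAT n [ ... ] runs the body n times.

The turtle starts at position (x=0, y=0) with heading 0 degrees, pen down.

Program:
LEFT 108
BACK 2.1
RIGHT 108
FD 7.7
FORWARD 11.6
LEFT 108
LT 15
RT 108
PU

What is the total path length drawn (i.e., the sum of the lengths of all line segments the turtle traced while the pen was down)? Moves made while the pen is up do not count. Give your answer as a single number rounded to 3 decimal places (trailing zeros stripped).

Executing turtle program step by step:
Start: pos=(0,0), heading=0, pen down
LT 108: heading 0 -> 108
BK 2.1: (0,0) -> (0.649,-1.997) [heading=108, draw]
RT 108: heading 108 -> 0
FD 7.7: (0.649,-1.997) -> (8.349,-1.997) [heading=0, draw]
FD 11.6: (8.349,-1.997) -> (19.949,-1.997) [heading=0, draw]
LT 108: heading 0 -> 108
LT 15: heading 108 -> 123
RT 108: heading 123 -> 15
PU: pen up
Final: pos=(19.949,-1.997), heading=15, 3 segment(s) drawn

Segment lengths:
  seg 1: (0,0) -> (0.649,-1.997), length = 2.1
  seg 2: (0.649,-1.997) -> (8.349,-1.997), length = 7.7
  seg 3: (8.349,-1.997) -> (19.949,-1.997), length = 11.6
Total = 21.4

Answer: 21.4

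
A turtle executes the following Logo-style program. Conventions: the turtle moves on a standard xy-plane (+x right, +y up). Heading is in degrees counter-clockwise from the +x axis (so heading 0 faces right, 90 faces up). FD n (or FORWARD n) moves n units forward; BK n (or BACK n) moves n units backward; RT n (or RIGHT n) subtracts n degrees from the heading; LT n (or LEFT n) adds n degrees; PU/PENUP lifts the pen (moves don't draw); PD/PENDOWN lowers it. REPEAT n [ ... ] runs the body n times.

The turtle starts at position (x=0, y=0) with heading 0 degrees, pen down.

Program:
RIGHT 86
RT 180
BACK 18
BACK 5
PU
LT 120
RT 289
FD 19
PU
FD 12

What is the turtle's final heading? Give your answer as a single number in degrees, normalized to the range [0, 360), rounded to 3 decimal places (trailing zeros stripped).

Executing turtle program step by step:
Start: pos=(0,0), heading=0, pen down
RT 86: heading 0 -> 274
RT 180: heading 274 -> 94
BK 18: (0,0) -> (1.256,-17.956) [heading=94, draw]
BK 5: (1.256,-17.956) -> (1.604,-22.944) [heading=94, draw]
PU: pen up
LT 120: heading 94 -> 214
RT 289: heading 214 -> 285
FD 19: (1.604,-22.944) -> (6.522,-41.297) [heading=285, move]
PU: pen up
FD 12: (6.522,-41.297) -> (9.628,-52.888) [heading=285, move]
Final: pos=(9.628,-52.888), heading=285, 2 segment(s) drawn

Answer: 285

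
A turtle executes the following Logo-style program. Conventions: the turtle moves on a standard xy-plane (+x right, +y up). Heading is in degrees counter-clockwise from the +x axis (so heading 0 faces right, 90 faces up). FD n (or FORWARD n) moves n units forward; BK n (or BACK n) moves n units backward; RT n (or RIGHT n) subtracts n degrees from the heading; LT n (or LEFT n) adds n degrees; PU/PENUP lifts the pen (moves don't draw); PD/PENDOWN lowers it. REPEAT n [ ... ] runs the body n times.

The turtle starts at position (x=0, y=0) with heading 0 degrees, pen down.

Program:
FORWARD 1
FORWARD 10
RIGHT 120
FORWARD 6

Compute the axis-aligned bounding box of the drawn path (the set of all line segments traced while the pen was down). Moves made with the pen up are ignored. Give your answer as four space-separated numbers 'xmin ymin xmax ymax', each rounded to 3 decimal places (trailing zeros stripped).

Answer: 0 -5.196 11 0

Derivation:
Executing turtle program step by step:
Start: pos=(0,0), heading=0, pen down
FD 1: (0,0) -> (1,0) [heading=0, draw]
FD 10: (1,0) -> (11,0) [heading=0, draw]
RT 120: heading 0 -> 240
FD 6: (11,0) -> (8,-5.196) [heading=240, draw]
Final: pos=(8,-5.196), heading=240, 3 segment(s) drawn

Segment endpoints: x in {0, 1, 8, 11}, y in {-5.196, 0}
xmin=0, ymin=-5.196, xmax=11, ymax=0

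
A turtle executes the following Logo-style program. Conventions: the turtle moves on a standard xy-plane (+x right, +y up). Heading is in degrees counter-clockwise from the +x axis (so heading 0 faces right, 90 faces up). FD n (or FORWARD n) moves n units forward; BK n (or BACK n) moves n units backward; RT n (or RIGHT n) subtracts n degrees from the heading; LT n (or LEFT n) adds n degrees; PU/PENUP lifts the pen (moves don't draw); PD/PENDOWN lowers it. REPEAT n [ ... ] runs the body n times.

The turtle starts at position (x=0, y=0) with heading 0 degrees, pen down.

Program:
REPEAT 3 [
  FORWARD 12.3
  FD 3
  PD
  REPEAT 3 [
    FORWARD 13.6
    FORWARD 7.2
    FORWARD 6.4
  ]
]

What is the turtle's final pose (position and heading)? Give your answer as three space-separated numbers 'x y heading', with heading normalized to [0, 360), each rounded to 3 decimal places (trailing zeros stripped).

Answer: 290.7 0 0

Derivation:
Executing turtle program step by step:
Start: pos=(0,0), heading=0, pen down
REPEAT 3 [
  -- iteration 1/3 --
  FD 12.3: (0,0) -> (12.3,0) [heading=0, draw]
  FD 3: (12.3,0) -> (15.3,0) [heading=0, draw]
  PD: pen down
  REPEAT 3 [
    -- iteration 1/3 --
    FD 13.6: (15.3,0) -> (28.9,0) [heading=0, draw]
    FD 7.2: (28.9,0) -> (36.1,0) [heading=0, draw]
    FD 6.4: (36.1,0) -> (42.5,0) [heading=0, draw]
    -- iteration 2/3 --
    FD 13.6: (42.5,0) -> (56.1,0) [heading=0, draw]
    FD 7.2: (56.1,0) -> (63.3,0) [heading=0, draw]
    FD 6.4: (63.3,0) -> (69.7,0) [heading=0, draw]
    -- iteration 3/3 --
    FD 13.6: (69.7,0) -> (83.3,0) [heading=0, draw]
    FD 7.2: (83.3,0) -> (90.5,0) [heading=0, draw]
    FD 6.4: (90.5,0) -> (96.9,0) [heading=0, draw]
  ]
  -- iteration 2/3 --
  FD 12.3: (96.9,0) -> (109.2,0) [heading=0, draw]
  FD 3: (109.2,0) -> (112.2,0) [heading=0, draw]
  PD: pen down
  REPEAT 3 [
    -- iteration 1/3 --
    FD 13.6: (112.2,0) -> (125.8,0) [heading=0, draw]
    FD 7.2: (125.8,0) -> (133,0) [heading=0, draw]
    FD 6.4: (133,0) -> (139.4,0) [heading=0, draw]
    -- iteration 2/3 --
    FD 13.6: (139.4,0) -> (153,0) [heading=0, draw]
    FD 7.2: (153,0) -> (160.2,0) [heading=0, draw]
    FD 6.4: (160.2,0) -> (166.6,0) [heading=0, draw]
    -- iteration 3/3 --
    FD 13.6: (166.6,0) -> (180.2,0) [heading=0, draw]
    FD 7.2: (180.2,0) -> (187.4,0) [heading=0, draw]
    FD 6.4: (187.4,0) -> (193.8,0) [heading=0, draw]
  ]
  -- iteration 3/3 --
  FD 12.3: (193.8,0) -> (206.1,0) [heading=0, draw]
  FD 3: (206.1,0) -> (209.1,0) [heading=0, draw]
  PD: pen down
  REPEAT 3 [
    -- iteration 1/3 --
    FD 13.6: (209.1,0) -> (222.7,0) [heading=0, draw]
    FD 7.2: (222.7,0) -> (229.9,0) [heading=0, draw]
    FD 6.4: (229.9,0) -> (236.3,0) [heading=0, draw]
    -- iteration 2/3 --
    FD 13.6: (236.3,0) -> (249.9,0) [heading=0, draw]
    FD 7.2: (249.9,0) -> (257.1,0) [heading=0, draw]
    FD 6.4: (257.1,0) -> (263.5,0) [heading=0, draw]
    -- iteration 3/3 --
    FD 13.6: (263.5,0) -> (277.1,0) [heading=0, draw]
    FD 7.2: (277.1,0) -> (284.3,0) [heading=0, draw]
    FD 6.4: (284.3,0) -> (290.7,0) [heading=0, draw]
  ]
]
Final: pos=(290.7,0), heading=0, 33 segment(s) drawn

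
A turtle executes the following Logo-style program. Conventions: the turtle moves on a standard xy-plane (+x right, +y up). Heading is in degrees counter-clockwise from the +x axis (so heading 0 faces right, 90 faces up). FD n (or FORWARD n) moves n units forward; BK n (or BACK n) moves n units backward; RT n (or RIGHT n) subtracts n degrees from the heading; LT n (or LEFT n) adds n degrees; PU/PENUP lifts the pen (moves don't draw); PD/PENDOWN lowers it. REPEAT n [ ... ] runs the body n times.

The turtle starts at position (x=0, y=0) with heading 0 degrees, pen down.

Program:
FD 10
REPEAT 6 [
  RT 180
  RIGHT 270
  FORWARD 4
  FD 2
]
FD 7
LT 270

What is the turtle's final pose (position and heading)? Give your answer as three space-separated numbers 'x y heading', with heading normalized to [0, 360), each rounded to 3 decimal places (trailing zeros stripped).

Executing turtle program step by step:
Start: pos=(0,0), heading=0, pen down
FD 10: (0,0) -> (10,0) [heading=0, draw]
REPEAT 6 [
  -- iteration 1/6 --
  RT 180: heading 0 -> 180
  RT 270: heading 180 -> 270
  FD 4: (10,0) -> (10,-4) [heading=270, draw]
  FD 2: (10,-4) -> (10,-6) [heading=270, draw]
  -- iteration 2/6 --
  RT 180: heading 270 -> 90
  RT 270: heading 90 -> 180
  FD 4: (10,-6) -> (6,-6) [heading=180, draw]
  FD 2: (6,-6) -> (4,-6) [heading=180, draw]
  -- iteration 3/6 --
  RT 180: heading 180 -> 0
  RT 270: heading 0 -> 90
  FD 4: (4,-6) -> (4,-2) [heading=90, draw]
  FD 2: (4,-2) -> (4,0) [heading=90, draw]
  -- iteration 4/6 --
  RT 180: heading 90 -> 270
  RT 270: heading 270 -> 0
  FD 4: (4,0) -> (8,0) [heading=0, draw]
  FD 2: (8,0) -> (10,0) [heading=0, draw]
  -- iteration 5/6 --
  RT 180: heading 0 -> 180
  RT 270: heading 180 -> 270
  FD 4: (10,0) -> (10,-4) [heading=270, draw]
  FD 2: (10,-4) -> (10,-6) [heading=270, draw]
  -- iteration 6/6 --
  RT 180: heading 270 -> 90
  RT 270: heading 90 -> 180
  FD 4: (10,-6) -> (6,-6) [heading=180, draw]
  FD 2: (6,-6) -> (4,-6) [heading=180, draw]
]
FD 7: (4,-6) -> (-3,-6) [heading=180, draw]
LT 270: heading 180 -> 90
Final: pos=(-3,-6), heading=90, 14 segment(s) drawn

Answer: -3 -6 90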